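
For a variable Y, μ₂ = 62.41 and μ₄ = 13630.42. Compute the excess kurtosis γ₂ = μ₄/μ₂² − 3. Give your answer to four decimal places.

0.4995

μ₂² = 62.41² = 3895.00810
μ₄/μ₂² = 13630.42 / 3895.00810 = 3.49946
γ₂ = 3.49946 − 3 ≈ 0.4995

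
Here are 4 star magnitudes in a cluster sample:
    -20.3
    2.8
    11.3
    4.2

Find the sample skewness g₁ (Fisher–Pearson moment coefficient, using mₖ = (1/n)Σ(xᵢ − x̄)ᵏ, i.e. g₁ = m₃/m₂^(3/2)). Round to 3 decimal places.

x̄ = (-20.3 + 2.8 + 11.3 + 4.2) / 4 = -0.5000
deviations (xᵢ − x̄): -19.8000, 3.3000, 11.8000, 4.7000
Σ(xᵢ − x̄)² = 564.2600 ⇒ m₂ = 564.2600/4 = 141.06500
Σ(xᵢ − x̄)³ = -5979.6000 ⇒ m₃ = -5979.6000/4 = -1494.90000
m₂^(3/2) = 141.06500^(1.5) = 1675.44012
g₁ = m₃ / m₂^(3/2) = -1494.90000 / 1675.44012 ≈ -0.892

-0.892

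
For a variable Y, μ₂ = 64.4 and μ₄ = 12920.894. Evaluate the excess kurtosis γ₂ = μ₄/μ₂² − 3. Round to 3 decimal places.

μ₂² = 64.4² = 4147.36000
μ₄/μ₂² = 12920.894 / 4147.36000 = 3.11545
γ₂ = 3.11545 − 3 ≈ 0.115

0.115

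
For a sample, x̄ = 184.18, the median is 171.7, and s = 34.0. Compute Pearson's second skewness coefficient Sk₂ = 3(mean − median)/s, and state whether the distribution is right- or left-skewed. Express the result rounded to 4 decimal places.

1.1012, right-skewed

Sk₂ = 3(184.18 − 171.7) / 34.0 = 3 × 12.4800 / 34.0
    = 37.4400 / 34.0 ≈ 1.1012
Sk₂ > 0 ⇒ mean > median ⇒ right-skewed (positive skew).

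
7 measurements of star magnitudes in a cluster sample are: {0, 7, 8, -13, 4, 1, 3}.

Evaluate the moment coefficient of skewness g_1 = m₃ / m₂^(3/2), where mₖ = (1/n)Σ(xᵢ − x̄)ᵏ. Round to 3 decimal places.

x̄ = (0 + 7 + 8 - 13 + 4 + 1 + 3) / 7 = 1.4286
deviations (xᵢ − x̄): -1.4286, 5.5714, 6.5714, -14.4286, 2.5714, -0.4286, 1.5714
Σ(xᵢ − x̄)² = 293.7143 ⇒ m₂ = 293.7143/7 = 41.95918
Σ(xᵢ − x̄)³ = -2529.1837 ⇒ m₃ = -2529.1837/7 = -361.31195
m₂^(3/2) = 41.95918^(1.5) = 271.79443
g_1 = m₃ / m₂^(3/2) = -361.31195 / 271.79443 ≈ -1.329

-1.329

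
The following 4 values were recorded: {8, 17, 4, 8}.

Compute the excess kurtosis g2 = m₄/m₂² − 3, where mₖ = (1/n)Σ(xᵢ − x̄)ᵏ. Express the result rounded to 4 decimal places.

-0.8765

x̄ = 9.2500
Σ(xᵢ − x̄)² = 90.7500 ⇒ m₂ = 22.68750
Σ(xᵢ − x̄)⁴ = 4372.0781 ⇒ m₄ = 1093.01953
m₂² = 514.72266
g2 = m₄/m₂² − 3 = 2.12351 − 3 ≈ -0.8765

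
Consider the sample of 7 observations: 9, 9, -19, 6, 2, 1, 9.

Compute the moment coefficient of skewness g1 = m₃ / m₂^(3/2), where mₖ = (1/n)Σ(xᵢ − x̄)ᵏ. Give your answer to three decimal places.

x̄ = (9 + 9 - 19 + 6 + 2 + 1 + 9) / 7 = 2.4286
deviations (xᵢ − x̄): 6.5714, 6.5714, -21.4286, 3.5714, -0.4286, -1.4286, 6.5714
Σ(xᵢ − x̄)² = 603.7143 ⇒ m₂ = 603.7143/7 = 86.24490
Σ(xᵢ − x̄)³ = -8945.7551 ⇒ m₃ = -8945.7551/7 = -1277.96501
m₂^(3/2) = 86.24490^(1.5) = 800.94025
g1 = m₃ / m₂^(3/2) = -1277.96501 / 800.94025 ≈ -1.596

-1.596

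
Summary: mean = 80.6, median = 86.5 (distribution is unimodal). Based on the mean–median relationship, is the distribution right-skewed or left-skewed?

left-skewed

mean − median = 80.6 − 86.5 = -5.9
mean < median ⇒ the longer tail is on the left ⇒ left-skewed (negatively skewed).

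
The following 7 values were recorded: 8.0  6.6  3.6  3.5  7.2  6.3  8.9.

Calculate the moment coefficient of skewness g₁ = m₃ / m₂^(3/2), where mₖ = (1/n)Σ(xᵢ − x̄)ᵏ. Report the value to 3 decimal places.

-0.374

x̄ = (8.0 + 6.6 + 3.6 + 3.5 + 7.2 + 6.3 + 8.9) / 7 = 6.3000
deviations (xᵢ − x̄): 1.7000, 0.3000, -2.7000, -2.8000, 0.9000, 0.0000, 2.6000
Σ(xᵢ − x̄)² = 25.6800 ⇒ m₂ = 25.6800/7 = 3.66857
Σ(xᵢ − x̄)³ = -18.3900 ⇒ m₃ = -18.3900/7 = -2.62714
m₂^(3/2) = 3.66857^(1.5) = 7.02660
g₁ = m₃ / m₂^(3/2) = -2.62714 / 7.02660 ≈ -0.374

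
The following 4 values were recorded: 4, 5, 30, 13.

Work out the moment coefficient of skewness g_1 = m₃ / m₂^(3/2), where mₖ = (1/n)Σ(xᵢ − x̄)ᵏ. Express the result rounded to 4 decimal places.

0.8123

x̄ = (4 + 5 + 30 + 13) / 4 = 13.0000
deviations (xᵢ − x̄): -9.0000, -8.0000, 17.0000, 0.0000
Σ(xᵢ − x̄)² = 434.0000 ⇒ m₂ = 434.0000/4 = 108.50000
Σ(xᵢ − x̄)³ = 3672.0000 ⇒ m₃ = 3672.0000/4 = 918.00000
m₂^(3/2) = 108.50000^(1.5) = 1130.17217
g_1 = m₃ / m₂^(3/2) = 918.00000 / 1130.17217 ≈ 0.8123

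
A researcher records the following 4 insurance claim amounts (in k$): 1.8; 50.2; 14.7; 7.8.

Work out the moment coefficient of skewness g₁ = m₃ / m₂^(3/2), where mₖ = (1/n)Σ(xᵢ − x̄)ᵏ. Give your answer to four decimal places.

0.9563

x̄ = (1.8 + 50.2 + 14.7 + 7.8) / 4 = 18.6250
deviations (xᵢ − x̄): -16.8250, 31.5750, -3.9250, -10.8250
Σ(xᵢ − x̄)² = 1412.6475 ⇒ m₂ = 1412.6475/4 = 353.16188
Σ(xᵢ − x̄)³ = 25387.8844 ⇒ m₃ = 25387.8844/4 = 6346.97109
m₂^(3/2) = 353.16188^(1.5) = 6636.83042
g₁ = m₃ / m₂^(3/2) = 6346.97109 / 6636.83042 ≈ 0.9563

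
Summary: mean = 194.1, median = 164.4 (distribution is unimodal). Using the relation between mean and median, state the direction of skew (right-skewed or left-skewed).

mean − median = 194.1 − 164.4 = 29.7
mean > median ⇒ the longer tail is on the right ⇒ right-skewed (positively skewed).

right-skewed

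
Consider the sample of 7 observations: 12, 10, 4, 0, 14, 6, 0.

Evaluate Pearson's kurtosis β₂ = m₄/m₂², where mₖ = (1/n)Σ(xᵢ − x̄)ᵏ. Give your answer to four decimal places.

1.5220

x̄ = 6.5714
Σ(xᵢ − x̄)² = 189.7143 ⇒ m₂ = 27.10204
Σ(xᵢ − x̄)⁴ = 7825.3528 ⇒ m₄ = 1117.90754
m₂² = 734.52062
β₂ = m₄/m₂² = 1117.90754 / 734.52062 ≈ 1.5220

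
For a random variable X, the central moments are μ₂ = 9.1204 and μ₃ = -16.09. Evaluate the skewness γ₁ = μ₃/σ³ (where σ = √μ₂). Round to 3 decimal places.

σ = √μ₂ = √9.1204 = 3.02000
σ³ = μ₂^(3/2) = 27.54361
γ₁ = μ₃/σ³ = -16.09 / 27.54361 ≈ -0.584

-0.584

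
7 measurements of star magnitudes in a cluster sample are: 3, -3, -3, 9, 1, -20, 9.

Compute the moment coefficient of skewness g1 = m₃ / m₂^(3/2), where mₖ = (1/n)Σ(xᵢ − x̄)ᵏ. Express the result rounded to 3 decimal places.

x̄ = (3 - 3 - 3 + 9 + 1 - 20 + 9) / 7 = -0.5714
deviations (xᵢ − x̄): 3.5714, -2.4286, -2.4286, 9.5714, 1.5714, -19.4286, 9.5714
Σ(xᵢ − x̄)² = 587.7143 ⇒ m₂ = 587.7143/7 = 83.95918
Σ(xᵢ − x̄)³ = -5559.1837 ⇒ m₃ = -5559.1837/7 = -794.16910
m₂^(3/2) = 83.95918^(1.5) = 769.31165
g1 = m₃ / m₂^(3/2) = -794.16910 / 769.31165 ≈ -1.032

-1.032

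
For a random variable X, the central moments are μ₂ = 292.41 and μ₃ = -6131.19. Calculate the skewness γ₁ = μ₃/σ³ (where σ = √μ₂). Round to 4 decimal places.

σ = √μ₂ = √292.41 = 17.10000
σ³ = μ₂^(3/2) = 5000.21100
γ₁ = μ₃/σ³ = -6131.19 / 5000.21100 ≈ -1.2262

-1.2262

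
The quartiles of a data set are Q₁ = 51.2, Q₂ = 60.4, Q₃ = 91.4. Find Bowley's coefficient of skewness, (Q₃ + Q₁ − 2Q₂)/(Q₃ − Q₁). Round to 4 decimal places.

numerator: Q₃ + Q₁ − 2Q₂ = 91.4 + 51.2 − 2×60.4 = 21.8000
denominator: Q₃ − Q₁ = 91.4 − 51.2 = 40.2000
Bowley skewness = 21.8000 / 40.2000 ≈ 0.5423

0.5423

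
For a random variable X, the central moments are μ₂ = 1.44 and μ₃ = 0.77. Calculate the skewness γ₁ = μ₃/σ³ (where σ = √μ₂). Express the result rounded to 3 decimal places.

σ = √μ₂ = √1.44 = 1.20000
σ³ = μ₂^(3/2) = 1.72800
γ₁ = μ₃/σ³ = 0.77 / 1.72800 ≈ 0.446

0.446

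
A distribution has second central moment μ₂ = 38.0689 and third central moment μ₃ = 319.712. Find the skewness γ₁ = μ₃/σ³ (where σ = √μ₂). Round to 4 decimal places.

1.3611

σ = √μ₂ = √38.0689 = 6.17000
σ³ = μ₂^(3/2) = 234.88511
γ₁ = μ₃/σ³ = 319.712 / 234.88511 ≈ 1.3611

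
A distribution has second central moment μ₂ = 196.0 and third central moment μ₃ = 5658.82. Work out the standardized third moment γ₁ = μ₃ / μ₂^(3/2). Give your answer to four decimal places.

σ = √μ₂ = √196.0 = 14.00000
σ³ = μ₂^(3/2) = 2744.00000
γ₁ = μ₃/σ³ = 5658.82 / 2744.00000 ≈ 2.0623

2.0623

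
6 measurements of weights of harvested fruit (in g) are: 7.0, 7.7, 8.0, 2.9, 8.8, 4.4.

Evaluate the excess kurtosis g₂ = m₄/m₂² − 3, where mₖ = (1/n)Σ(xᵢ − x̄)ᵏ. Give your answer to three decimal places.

-1.154

x̄ = 6.4667
Σ(xᵢ − x̄)² = 26.5933 ⇒ m₂ = 4.43222
Σ(xᵢ − x̄)⁴ = 217.6334 ⇒ m₄ = 36.27224
m₂² = 19.64459
g₂ = m₄/m₂² − 3 = 1.84642 − 3 ≈ -1.154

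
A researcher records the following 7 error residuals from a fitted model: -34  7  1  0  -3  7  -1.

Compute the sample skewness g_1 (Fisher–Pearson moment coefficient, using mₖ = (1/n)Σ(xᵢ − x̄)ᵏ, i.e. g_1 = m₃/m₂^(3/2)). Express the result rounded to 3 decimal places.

x̄ = (-34 + 7 + 1 + 0 - 3 + 7 - 1) / 7 = -3.2857
deviations (xᵢ − x̄): -30.7143, 10.2857, 4.2857, 3.2857, 0.2857, 10.2857, 2.2857
Σ(xᵢ − x̄)² = 1189.4286 ⇒ m₂ = 1189.4286/7 = 169.91837
Σ(xᵢ − x̄)³ = -26672.3265 ⇒ m₃ = -26672.3265/7 = -3810.33236
m₂^(3/2) = 169.91837^(1.5) = 2214.93247
g_1 = m₃ / m₂^(3/2) = -3810.33236 / 2214.93247 ≈ -1.720

-1.720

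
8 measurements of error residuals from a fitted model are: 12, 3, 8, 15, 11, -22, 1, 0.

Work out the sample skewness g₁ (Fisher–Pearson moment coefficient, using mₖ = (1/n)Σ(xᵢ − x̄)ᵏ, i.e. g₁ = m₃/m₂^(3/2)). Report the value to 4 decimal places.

-1.3516

x̄ = (12 + 3 + 8 + 15 + 11 - 22 + 1 + 0) / 8 = 3.5000
deviations (xᵢ − x̄): 8.5000, -0.5000, 4.5000, 11.5000, 7.5000, -25.5000, -2.5000, -3.5000
Σ(xᵢ − x̄)² = 950.0000 ⇒ m₂ = 950.0000/8 = 118.75000
Σ(xᵢ − x̄)³ = -13992.0000 ⇒ m₃ = -13992.0000/8 = -1749.00000
m₂^(3/2) = 118.75000^(1.5) = 1294.04812
g₁ = m₃ / m₂^(3/2) = -1749.00000 / 1294.04812 ≈ -1.3516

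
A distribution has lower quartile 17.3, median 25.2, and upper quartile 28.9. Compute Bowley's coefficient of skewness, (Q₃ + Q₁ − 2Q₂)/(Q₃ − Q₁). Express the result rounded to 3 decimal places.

numerator: Q₃ + Q₁ − 2Q₂ = 28.9 + 17.3 − 2×25.2 = -4.2000
denominator: Q₃ − Q₁ = 28.9 − 17.3 = 11.6000
Bowley skewness = -4.2000 / 11.6000 ≈ -0.362

-0.362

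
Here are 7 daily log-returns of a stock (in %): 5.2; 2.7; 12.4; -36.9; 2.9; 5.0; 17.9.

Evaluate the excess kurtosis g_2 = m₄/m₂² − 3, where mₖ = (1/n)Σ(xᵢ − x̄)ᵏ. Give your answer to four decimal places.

x̄ = 1.3143
Σ(xᵢ − x̄)² = 1891.4286 ⇒ m₂ = 270.20408
Σ(xᵢ − x̄)⁴ = 2223765.9655 ⇒ m₄ = 317680.85222
m₂² = 73010.24573
g_2 = m₄/m₂² − 3 = 4.35118 − 3 ≈ 1.3512

1.3512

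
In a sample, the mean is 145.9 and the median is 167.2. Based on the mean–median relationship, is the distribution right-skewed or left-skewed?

left-skewed

mean − median = 145.9 − 167.2 = -21.3
mean < median ⇒ the longer tail is on the left ⇒ left-skewed (negatively skewed).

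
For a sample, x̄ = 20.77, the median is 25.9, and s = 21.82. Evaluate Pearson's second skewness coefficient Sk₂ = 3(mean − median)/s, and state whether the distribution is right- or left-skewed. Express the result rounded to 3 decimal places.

-0.705, left-skewed

Sk₂ = 3(20.77 − 25.9) / 21.82 = 3 × -5.1300 / 21.82
    = -15.3900 / 21.82 ≈ -0.705
Sk₂ < 0 ⇒ mean < median ⇒ left-skewed (negative skew).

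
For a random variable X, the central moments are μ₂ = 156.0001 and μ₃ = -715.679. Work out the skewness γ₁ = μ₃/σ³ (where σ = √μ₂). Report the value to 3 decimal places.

-0.367

σ = √μ₂ = √156.0001 = 12.49000
σ³ = μ₂^(3/2) = 1948.44125
γ₁ = μ₃/σ³ = -715.679 / 1948.44125 ≈ -0.367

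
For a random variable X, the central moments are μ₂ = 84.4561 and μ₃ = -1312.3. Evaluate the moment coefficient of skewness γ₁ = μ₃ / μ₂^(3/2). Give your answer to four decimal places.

-1.6908

σ = √μ₂ = √84.4561 = 9.19000
σ³ = μ₂^(3/2) = 776.15156
γ₁ = μ₃/σ³ = -1312.3 / 776.15156 ≈ -1.6908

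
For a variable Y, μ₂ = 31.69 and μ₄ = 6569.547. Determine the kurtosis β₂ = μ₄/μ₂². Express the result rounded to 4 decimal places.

μ₂² = 31.69² = 1004.25610
μ₄/μ₂² = 6569.547 / 1004.25610 = 6.54170
β₂ ≈ 6.5417

6.5417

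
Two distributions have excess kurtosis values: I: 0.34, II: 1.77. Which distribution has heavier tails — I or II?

II

Higher excess kurtosis ⇒ heavier tails relative to the normal distribution.
0.34 vs 1.77: the larger is 1.77, so II has heavier tails.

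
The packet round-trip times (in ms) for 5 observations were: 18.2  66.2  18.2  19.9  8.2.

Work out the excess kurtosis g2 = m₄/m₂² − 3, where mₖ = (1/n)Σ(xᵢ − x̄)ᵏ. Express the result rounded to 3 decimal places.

x̄ = 26.1400
Σ(xᵢ − x̄)² = 2091.6720 ⇒ m₂ = 418.33440
Σ(xᵢ − x̄)⁴ = 2688443.0251 ⇒ m₄ = 537688.60503
m₂² = 175003.67022
g2 = m₄/m₂² − 3 = 3.07244 − 3 ≈ 0.072

0.072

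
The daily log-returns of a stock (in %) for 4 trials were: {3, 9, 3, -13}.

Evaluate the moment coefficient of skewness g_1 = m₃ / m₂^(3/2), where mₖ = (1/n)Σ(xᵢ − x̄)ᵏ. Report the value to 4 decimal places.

x̄ = (3 + 9 + 3 - 13) / 4 = 0.5000
deviations (xᵢ − x̄): 2.5000, 8.5000, 2.5000, -13.5000
Σ(xᵢ − x̄)² = 267.0000 ⇒ m₂ = 267.0000/4 = 66.75000
Σ(xᵢ − x̄)³ = -1815.0000 ⇒ m₃ = -1815.0000/4 = -453.75000
m₂^(3/2) = 66.75000^(1.5) = 545.35199
g_1 = m₃ / m₂^(3/2) = -453.75000 / 545.35199 ≈ -0.8320

-0.8320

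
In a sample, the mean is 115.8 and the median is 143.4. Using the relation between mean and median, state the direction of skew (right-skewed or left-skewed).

mean − median = 115.8 − 143.4 = -27.6
mean < median ⇒ the longer tail is on the left ⇒ left-skewed (negatively skewed).

left-skewed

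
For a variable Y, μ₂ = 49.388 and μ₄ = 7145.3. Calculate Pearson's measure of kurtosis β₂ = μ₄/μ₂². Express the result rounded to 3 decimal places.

2.929

μ₂² = 49.388² = 2439.17454
μ₄/μ₂² = 7145.3 / 2439.17454 = 2.92939
β₂ ≈ 2.929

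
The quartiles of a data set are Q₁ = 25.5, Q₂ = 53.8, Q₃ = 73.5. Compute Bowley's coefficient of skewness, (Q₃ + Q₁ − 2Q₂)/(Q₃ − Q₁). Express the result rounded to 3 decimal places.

-0.179

numerator: Q₃ + Q₁ − 2Q₂ = 73.5 + 25.5 − 2×53.8 = -8.6000
denominator: Q₃ − Q₁ = 73.5 − 25.5 = 48.0000
Bowley skewness = -8.6000 / 48.0000 ≈ -0.179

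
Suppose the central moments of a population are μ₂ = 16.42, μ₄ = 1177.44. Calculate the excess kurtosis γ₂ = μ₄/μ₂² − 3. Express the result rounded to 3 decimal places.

μ₂² = 16.42² = 269.61640
μ₄/μ₂² = 1177.44 / 269.61640 = 4.36709
γ₂ = 4.36709 − 3 ≈ 1.367

1.367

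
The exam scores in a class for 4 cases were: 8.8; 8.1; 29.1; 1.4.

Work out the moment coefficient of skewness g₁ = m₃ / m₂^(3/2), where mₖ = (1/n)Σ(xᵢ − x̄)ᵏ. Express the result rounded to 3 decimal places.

0.877

x̄ = (8.8 + 8.1 + 29.1 + 1.4) / 4 = 11.8500
deviations (xᵢ − x̄): -3.0500, -3.7500, 17.2500, -10.4500
Σ(xᵢ − x̄)² = 430.1300 ⇒ m₂ = 430.1300/4 = 107.53250
Σ(xᵢ − x̄)³ = 3910.6800 ⇒ m₃ = 3910.6800/4 = 977.67000
m₂^(3/2) = 107.53250^(1.5) = 1115.08921
g₁ = m₃ / m₂^(3/2) = 977.67000 / 1115.08921 ≈ 0.877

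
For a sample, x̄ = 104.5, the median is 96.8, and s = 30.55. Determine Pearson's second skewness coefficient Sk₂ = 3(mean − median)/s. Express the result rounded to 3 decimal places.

0.756

Sk₂ = 3(104.5 − 96.8) / 30.55 = 3 × 7.7000 / 30.55
    = 23.1000 / 30.55 ≈ 0.756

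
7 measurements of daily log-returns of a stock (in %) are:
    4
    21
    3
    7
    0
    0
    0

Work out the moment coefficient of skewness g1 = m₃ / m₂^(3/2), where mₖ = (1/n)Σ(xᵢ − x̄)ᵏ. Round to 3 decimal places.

1.570

x̄ = (4 + 21 + 3 + 7 + 0 + 0 + 0) / 7 = 5.0000
deviations (xᵢ − x̄): -1.0000, 16.0000, -2.0000, 2.0000, -5.0000, -5.0000, -5.0000
Σ(xᵢ − x̄)² = 340.0000 ⇒ m₂ = 340.0000/7 = 48.57143
Σ(xᵢ − x̄)³ = 3720.0000 ⇒ m₃ = 3720.0000/7 = 531.42857
m₂^(3/2) = 48.57143^(1.5) = 338.50985
g1 = m₃ / m₂^(3/2) = 531.42857 / 338.50985 ≈ 1.570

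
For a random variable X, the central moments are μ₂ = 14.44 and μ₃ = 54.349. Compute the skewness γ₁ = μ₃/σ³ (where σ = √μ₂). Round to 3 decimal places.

σ = √μ₂ = √14.44 = 3.80000
σ³ = μ₂^(3/2) = 54.87200
γ₁ = μ₃/σ³ = 54.349 / 54.87200 ≈ 0.990

0.990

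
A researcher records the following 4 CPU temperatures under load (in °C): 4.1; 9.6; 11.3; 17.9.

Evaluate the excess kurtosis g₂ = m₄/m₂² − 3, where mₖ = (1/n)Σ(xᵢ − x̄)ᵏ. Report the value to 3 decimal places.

-1.052

x̄ = 10.7250
Σ(xᵢ − x̄)² = 96.9675 ⇒ m₂ = 24.24187
Σ(xᵢ − x̄)⁴ = 4578.3528 ⇒ m₄ = 1144.58821
m₂² = 587.66850
g₂ = m₄/m₂² − 3 = 1.94768 − 3 ≈ -1.052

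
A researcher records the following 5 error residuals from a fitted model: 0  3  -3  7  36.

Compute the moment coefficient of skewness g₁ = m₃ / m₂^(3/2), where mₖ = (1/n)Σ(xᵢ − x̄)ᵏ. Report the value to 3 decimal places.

1.300

x̄ = (0 + 3 - 3 + 7 + 36) / 5 = 8.6000
deviations (xᵢ − x̄): -8.6000, -5.6000, -11.6000, -1.6000, 27.4000
Σ(xᵢ − x̄)² = 993.2000 ⇒ m₂ = 993.2000/5 = 198.64000
Σ(xᵢ − x̄)³ = 18194.1600 ⇒ m₃ = 18194.1600/5 = 3638.83200
m₂^(3/2) = 198.64000^(1.5) = 2799.62627
g₁ = m₃ / m₂^(3/2) = 3638.83200 / 2799.62627 ≈ 1.300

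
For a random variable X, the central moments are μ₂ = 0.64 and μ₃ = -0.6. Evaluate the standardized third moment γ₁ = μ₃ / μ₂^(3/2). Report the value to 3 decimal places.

σ = √μ₂ = √0.64 = 0.80000
σ³ = μ₂^(3/2) = 0.51200
γ₁ = μ₃/σ³ = -0.6 / 0.51200 ≈ -1.172

-1.172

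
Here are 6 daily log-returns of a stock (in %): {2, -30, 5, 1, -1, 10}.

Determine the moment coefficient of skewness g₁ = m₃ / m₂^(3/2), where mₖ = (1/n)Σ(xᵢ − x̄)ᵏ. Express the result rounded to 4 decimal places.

-1.4877

x̄ = (2 - 30 + 5 + 1 - 1 + 10) / 6 = -2.1667
deviations (xᵢ − x̄): 4.1667, -27.8333, 7.1667, 3.1667, 1.1667, 12.1667
Σ(xᵢ − x̄)² = 1002.8333 ⇒ m₂ = 1002.8333/6 = 167.13889
Σ(xᵢ − x̄)³ = -19287.5556 ⇒ m₃ = -19287.5556/6 = -3214.59259
m₂^(3/2) = 167.13889^(1.5) = 2160.80843
g₁ = m₃ / m₂^(3/2) = -3214.59259 / 2160.80843 ≈ -1.4877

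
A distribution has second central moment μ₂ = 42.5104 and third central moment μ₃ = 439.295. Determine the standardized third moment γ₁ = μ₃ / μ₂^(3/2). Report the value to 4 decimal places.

1.5849

σ = √μ₂ = √42.5104 = 6.52000
σ³ = μ₂^(3/2) = 277.16781
γ₁ = μ₃/σ³ = 439.295 / 277.16781 ≈ 1.5849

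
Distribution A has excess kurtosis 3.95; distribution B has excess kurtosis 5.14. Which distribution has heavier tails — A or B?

B

Higher excess kurtosis ⇒ heavier tails relative to the normal distribution.
3.95 vs 5.14: the larger is 5.14, so B has heavier tails.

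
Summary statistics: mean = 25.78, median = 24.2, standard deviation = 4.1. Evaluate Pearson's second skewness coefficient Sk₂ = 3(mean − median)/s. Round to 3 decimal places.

1.156

Sk₂ = 3(25.78 − 24.2) / 4.1 = 3 × 1.5800 / 4.1
    = 4.7400 / 4.1 ≈ 1.156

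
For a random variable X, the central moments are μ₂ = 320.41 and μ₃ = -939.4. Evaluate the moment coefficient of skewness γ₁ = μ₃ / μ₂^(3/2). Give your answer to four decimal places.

σ = √μ₂ = √320.41 = 17.90000
σ³ = μ₂^(3/2) = 5735.33900
γ₁ = μ₃/σ³ = -939.4 / 5735.33900 ≈ -0.1638

-0.1638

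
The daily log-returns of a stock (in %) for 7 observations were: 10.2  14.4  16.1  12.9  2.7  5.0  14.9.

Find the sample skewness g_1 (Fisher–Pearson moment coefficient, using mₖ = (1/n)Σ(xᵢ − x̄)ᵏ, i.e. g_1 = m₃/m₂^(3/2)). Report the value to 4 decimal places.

x̄ = (10.2 + 14.4 + 16.1 + 12.9 + 2.7 + 5.0 + 14.9) / 7 = 10.8857
deviations (xᵢ − x̄): -0.6857, 3.5143, 5.2143, 2.0143, -8.1857, -5.8857, 4.0143
Σ(xᵢ − x̄)² = 161.8286 ⇒ m₂ = 161.8286/7 = 23.11837
Σ(xᵢ − x̄)³ = -494.6715 ⇒ m₃ = -494.6715/7 = -70.66735
m₂^(3/2) = 23.11837^(1.5) = 111.15672
g_1 = m₃ / m₂^(3/2) = -70.66735 / 111.15672 ≈ -0.6357

-0.6357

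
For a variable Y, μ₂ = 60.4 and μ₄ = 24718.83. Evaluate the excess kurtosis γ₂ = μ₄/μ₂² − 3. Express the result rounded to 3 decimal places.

3.776

μ₂² = 60.4² = 3648.16000
μ₄/μ₂² = 24718.83 / 3648.16000 = 6.77570
γ₂ = 6.77570 − 3 ≈ 3.776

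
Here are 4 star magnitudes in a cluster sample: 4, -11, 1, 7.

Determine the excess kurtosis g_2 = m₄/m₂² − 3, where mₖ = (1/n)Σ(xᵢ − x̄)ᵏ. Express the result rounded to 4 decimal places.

x̄ = 0.2500
Σ(xᵢ − x̄)² = 186.7500 ⇒ m₂ = 46.68750
Σ(xᵢ − x̄)⁴ = 18292.0781 ⇒ m₄ = 4573.01953
m₂² = 2179.72266
g_2 = m₄/m₂² − 3 = 2.09798 − 3 ≈ -0.9020

-0.9020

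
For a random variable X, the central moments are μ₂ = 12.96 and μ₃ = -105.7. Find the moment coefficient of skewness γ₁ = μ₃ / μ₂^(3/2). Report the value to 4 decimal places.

-2.2655

σ = √μ₂ = √12.96 = 3.60000
σ³ = μ₂^(3/2) = 46.65600
γ₁ = μ₃/σ³ = -105.7 / 46.65600 ≈ -2.2655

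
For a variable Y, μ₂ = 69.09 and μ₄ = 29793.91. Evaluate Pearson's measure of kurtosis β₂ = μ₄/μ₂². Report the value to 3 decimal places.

6.242

μ₂² = 69.09² = 4773.42810
μ₄/μ₂² = 29793.91 / 4773.42810 = 6.24162
β₂ ≈ 6.242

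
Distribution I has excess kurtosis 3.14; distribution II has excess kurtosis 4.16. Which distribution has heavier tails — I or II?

II

Higher excess kurtosis ⇒ heavier tails relative to the normal distribution.
3.14 vs 4.16: the larger is 4.16, so II has heavier tails.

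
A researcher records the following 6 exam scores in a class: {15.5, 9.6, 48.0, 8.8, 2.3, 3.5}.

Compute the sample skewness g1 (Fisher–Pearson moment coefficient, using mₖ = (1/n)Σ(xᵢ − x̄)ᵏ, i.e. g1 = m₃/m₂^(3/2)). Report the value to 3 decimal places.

x̄ = (15.5 + 9.6 + 48.0 + 8.8 + 2.3 + 3.5) / 6 = 14.6167
deviations (xᵢ − x̄): 0.8833, -5.0167, 33.3833, -5.8167, -12.3167, -11.1167
Σ(xᵢ − x̄)² = 1449.5083 ⇒ m₂ = 1449.5083/6 = 241.58472
Σ(xᵢ − x̄)³ = 33639.3476 ⇒ m₃ = 33639.3476/6 = 5606.55793
m₂^(3/2) = 241.58472^(1.5) = 3754.95035
g1 = m₃ / m₂^(3/2) = 5606.55793 / 3754.95035 ≈ 1.493

1.493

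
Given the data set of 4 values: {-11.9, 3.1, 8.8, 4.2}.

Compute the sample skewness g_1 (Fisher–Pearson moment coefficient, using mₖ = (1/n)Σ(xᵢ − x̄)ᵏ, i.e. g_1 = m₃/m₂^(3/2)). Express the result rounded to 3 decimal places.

x̄ = (-11.9 + 3.1 + 8.8 + 4.2) / 4 = 1.0500
deviations (xᵢ − x̄): -12.9500, 2.0500, 7.7500, 3.1500
Σ(xᵢ − x̄)² = 241.8900 ⇒ m₂ = 241.8900/4 = 60.47250
Σ(xᵢ − x̄)³ = -1666.3920 ⇒ m₃ = -1666.3920/4 = -416.59800
m₂^(3/2) = 60.47250^(1.5) = 470.25875
g_1 = m₃ / m₂^(3/2) = -416.59800 / 470.25875 ≈ -0.886

-0.886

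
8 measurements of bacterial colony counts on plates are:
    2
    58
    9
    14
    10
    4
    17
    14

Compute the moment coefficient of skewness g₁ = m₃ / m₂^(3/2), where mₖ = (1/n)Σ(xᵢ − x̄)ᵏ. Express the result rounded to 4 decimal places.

1.8950

x̄ = (2 + 58 + 9 + 14 + 10 + 4 + 17 + 14) / 8 = 16.0000
deviations (xᵢ − x̄): -14.0000, 42.0000, -7.0000, -2.0000, -6.0000, -12.0000, 1.0000, -2.0000
Σ(xᵢ − x̄)² = 2198.0000 ⇒ m₂ = 2198.0000/8 = 274.75000
Σ(xᵢ − x̄)³ = 69042.0000 ⇒ m₃ = 69042.0000/8 = 8630.25000
m₂^(3/2) = 274.75000^(1.5) = 4554.14183
g₁ = m₃ / m₂^(3/2) = 8630.25000 / 4554.14183 ≈ 1.8950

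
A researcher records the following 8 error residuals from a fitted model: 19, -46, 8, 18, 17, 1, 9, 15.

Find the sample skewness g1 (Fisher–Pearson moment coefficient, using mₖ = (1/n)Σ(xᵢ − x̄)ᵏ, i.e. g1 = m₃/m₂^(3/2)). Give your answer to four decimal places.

-1.9254

x̄ = (19 - 46 + 8 + 18 + 17 + 1 + 9 + 15) / 8 = 5.1250
deviations (xᵢ − x̄): 13.8750, -51.1250, 2.8750, 12.8750, 11.8750, -4.1250, 3.8750, 9.8750
Σ(xᵢ − x̄)² = 3250.8750 ⇒ m₂ = 3250.8750/8 = 406.35938
Σ(xᵢ − x̄)³ = -126174.0938 ⇒ m₃ = -126174.0938/8 = -15771.76172
m₂^(3/2) = 406.35938^(1.5) = 8191.53753
g1 = m₃ / m₂^(3/2) = -15771.76172 / 8191.53753 ≈ -1.9254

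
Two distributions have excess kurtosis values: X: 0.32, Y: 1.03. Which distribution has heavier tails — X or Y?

Y

Higher excess kurtosis ⇒ heavier tails relative to the normal distribution.
0.32 vs 1.03: the larger is 1.03, so Y has heavier tails.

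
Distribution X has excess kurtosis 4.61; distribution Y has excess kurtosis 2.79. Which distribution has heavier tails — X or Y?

Higher excess kurtosis ⇒ heavier tails relative to the normal distribution.
4.61 vs 2.79: the larger is 4.61, so X has heavier tails.

X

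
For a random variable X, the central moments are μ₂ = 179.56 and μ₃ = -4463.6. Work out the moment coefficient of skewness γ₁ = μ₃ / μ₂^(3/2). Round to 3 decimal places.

σ = √μ₂ = √179.56 = 13.40000
σ³ = μ₂^(3/2) = 2406.10400
γ₁ = μ₃/σ³ = -4463.6 / 2406.10400 ≈ -1.855

-1.855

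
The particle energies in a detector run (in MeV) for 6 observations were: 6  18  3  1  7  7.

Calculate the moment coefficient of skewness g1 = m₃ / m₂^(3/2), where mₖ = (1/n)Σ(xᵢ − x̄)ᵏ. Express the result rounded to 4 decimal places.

x̄ = (6 + 18 + 3 + 1 + 7 + 7) / 6 = 7.0000
deviations (xᵢ − x̄): -1.0000, 11.0000, -4.0000, -6.0000, 0.0000, 0.0000
Σ(xᵢ − x̄)² = 174.0000 ⇒ m₂ = 174.0000/6 = 29.00000
Σ(xᵢ − x̄)³ = 1050.0000 ⇒ m₃ = 1050.0000/6 = 175.00000
m₂^(3/2) = 29.00000^(1.5) = 156.16978
g1 = m₃ / m₂^(3/2) = 175.00000 / 156.16978 ≈ 1.1206

1.1206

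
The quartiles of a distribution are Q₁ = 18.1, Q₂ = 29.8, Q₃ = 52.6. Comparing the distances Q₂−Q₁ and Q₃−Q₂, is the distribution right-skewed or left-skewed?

right-skewed

Q₂ − Q₁ = 11.7;  Q₃ − Q₂ = 22.8
Q₃ − Q₂ > Q₂ − Q₁ ⇒ the upper half is more spread out ⇒ right-skewed.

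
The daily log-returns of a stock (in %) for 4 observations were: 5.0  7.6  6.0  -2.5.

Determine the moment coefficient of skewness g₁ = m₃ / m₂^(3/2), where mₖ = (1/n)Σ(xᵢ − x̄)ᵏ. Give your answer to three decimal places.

x̄ = (5.0 + 7.6 + 6.0 - 2.5) / 4 = 4.0250
deviations (xᵢ − x̄): 0.9750, 3.5750, 1.9750, -6.5250
Σ(xᵢ − x̄)² = 60.2075 ⇒ m₂ = 60.2075/4 = 15.05188
Σ(xᵢ − x̄)³ = -223.4846 ⇒ m₃ = -223.4846/4 = -55.87116
m₂^(3/2) = 15.05188^(1.5) = 58.39638
g₁ = m₃ / m₂^(3/2) = -55.87116 / 58.39638 ≈ -0.957

-0.957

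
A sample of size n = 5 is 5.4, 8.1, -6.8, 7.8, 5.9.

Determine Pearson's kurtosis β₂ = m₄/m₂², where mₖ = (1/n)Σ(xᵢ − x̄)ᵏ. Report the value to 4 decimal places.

x̄ = 4.0800
Σ(xᵢ − x̄)² = 153.4280 ⇒ m₂ = 30.68560
Σ(xᵢ − x̄)⁴ = 14479.1664 ⇒ m₄ = 2895.83327
m₂² = 941.60605
β₂ = m₄/m₂² = 2895.83327 / 941.60605 ≈ 3.0754

3.0754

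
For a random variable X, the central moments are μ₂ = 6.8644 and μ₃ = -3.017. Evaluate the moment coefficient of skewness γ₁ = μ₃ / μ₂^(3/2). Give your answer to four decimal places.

-0.1678

σ = √μ₂ = √6.8644 = 2.62000
σ³ = μ₂^(3/2) = 17.98473
γ₁ = μ₃/σ³ = -3.017 / 17.98473 ≈ -0.1678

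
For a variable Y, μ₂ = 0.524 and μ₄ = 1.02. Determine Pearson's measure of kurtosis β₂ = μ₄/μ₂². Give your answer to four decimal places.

μ₂² = 0.524² = 0.27458
μ₄/μ₂² = 1.02 / 0.27458 = 3.71482
β₂ ≈ 3.7148

3.7148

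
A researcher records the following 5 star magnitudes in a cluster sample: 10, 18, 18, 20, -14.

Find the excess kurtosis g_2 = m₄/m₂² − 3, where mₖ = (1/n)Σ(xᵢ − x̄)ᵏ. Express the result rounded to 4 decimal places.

-0.1353

x̄ = 10.4000
Σ(xᵢ − x̄)² = 803.2000 ⇒ m₂ = 160.64000
Σ(xᵢ − x̄)⁴ = 369619.4560 ⇒ m₄ = 73923.89120
m₂² = 25805.20960
g_2 = m₄/m₂² − 3 = 2.86469 − 3 ≈ -0.1353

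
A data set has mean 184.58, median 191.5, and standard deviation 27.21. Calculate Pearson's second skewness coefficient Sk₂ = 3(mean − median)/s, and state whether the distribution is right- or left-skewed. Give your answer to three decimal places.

-0.763, left-skewed

Sk₂ = 3(184.58 − 191.5) / 27.21 = 3 × -6.9200 / 27.21
    = -20.7600 / 27.21 ≈ -0.763
Sk₂ < 0 ⇒ mean < median ⇒ left-skewed (negative skew).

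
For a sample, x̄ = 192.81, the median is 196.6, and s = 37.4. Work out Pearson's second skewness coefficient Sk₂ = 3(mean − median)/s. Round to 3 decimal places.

-0.304

Sk₂ = 3(192.81 − 196.6) / 37.4 = 3 × -3.7900 / 37.4
    = -11.3700 / 37.4 ≈ -0.304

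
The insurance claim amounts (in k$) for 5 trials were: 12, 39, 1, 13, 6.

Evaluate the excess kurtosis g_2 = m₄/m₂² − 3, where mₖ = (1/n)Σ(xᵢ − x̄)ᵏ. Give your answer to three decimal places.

-0.225

x̄ = 14.2000
Σ(xᵢ − x̄)² = 862.8000 ⇒ m₂ = 172.56000
Σ(xᵢ − x̄)⁴ = 413180.4960 ⇒ m₄ = 82636.09920
m₂² = 29776.95360
g_2 = m₄/m₂² − 3 = 2.77517 − 3 ≈ -0.225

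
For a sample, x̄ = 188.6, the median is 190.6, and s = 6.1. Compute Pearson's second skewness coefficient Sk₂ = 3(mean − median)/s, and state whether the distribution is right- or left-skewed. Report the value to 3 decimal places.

Sk₂ = 3(188.6 − 190.6) / 6.1 = 3 × -2.0000 / 6.1
    = -6.0000 / 6.1 ≈ -0.984
Sk₂ < 0 ⇒ mean < median ⇒ left-skewed (negative skew).

-0.984, left-skewed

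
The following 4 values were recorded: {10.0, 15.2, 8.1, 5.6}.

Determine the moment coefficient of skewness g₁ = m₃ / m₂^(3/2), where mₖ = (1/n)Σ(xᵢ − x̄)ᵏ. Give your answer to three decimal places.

x̄ = (10.0 + 15.2 + 8.1 + 5.6) / 4 = 9.7250
deviations (xᵢ − x̄): 0.2750, 5.4750, -1.6250, -4.1250
Σ(xᵢ − x̄)² = 49.7075 ⇒ m₂ = 49.7075/4 = 12.42688
Σ(xᵢ − x̄)³ = 89.6569 ⇒ m₃ = 89.6569/4 = 22.41422
m₂^(3/2) = 12.42688^(1.5) = 43.80694
g₁ = m₃ / m₂^(3/2) = 22.41422 / 43.80694 ≈ 0.512

0.512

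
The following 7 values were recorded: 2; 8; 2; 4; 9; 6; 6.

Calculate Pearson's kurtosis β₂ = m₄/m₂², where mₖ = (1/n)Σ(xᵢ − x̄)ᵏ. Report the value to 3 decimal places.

1.631

x̄ = 5.2857
Σ(xᵢ − x̄)² = 45.4286 ⇒ m₂ = 6.48980
Σ(xᵢ − x̄)⁴ = 480.9621 ⇒ m₄ = 68.70887
m₂² = 42.11745
β₂ = m₄/m₂² = 68.70887 / 42.11745 ≈ 1.631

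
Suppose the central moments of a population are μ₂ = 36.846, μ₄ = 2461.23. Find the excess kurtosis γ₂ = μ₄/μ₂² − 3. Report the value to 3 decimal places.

μ₂² = 36.846² = 1357.62772
μ₄/μ₂² = 2461.23 / 1357.62772 = 1.81289
γ₂ = 1.81289 − 3 ≈ -1.187

-1.187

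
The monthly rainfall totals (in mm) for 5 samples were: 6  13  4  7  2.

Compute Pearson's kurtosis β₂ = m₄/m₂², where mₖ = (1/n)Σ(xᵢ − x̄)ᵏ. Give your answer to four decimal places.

x̄ = 6.4000
Σ(xᵢ − x̄)² = 69.2000 ⇒ m₂ = 13.84000
Σ(xᵢ − x̄)⁴ = 2305.6160 ⇒ m₄ = 461.12320
m₂² = 191.54560
β₂ = m₄/m₂² = 461.12320 / 191.54560 ≈ 2.4074

2.4074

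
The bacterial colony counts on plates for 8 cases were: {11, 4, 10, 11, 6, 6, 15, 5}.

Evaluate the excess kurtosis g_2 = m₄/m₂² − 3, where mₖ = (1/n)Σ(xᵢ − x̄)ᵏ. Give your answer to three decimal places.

x̄ = 8.5000
Σ(xᵢ − x̄)² = 102.0000 ⇒ m₂ = 12.75000
Σ(xᵢ − x̄)⁴ = 2506.5000 ⇒ m₄ = 313.31250
m₂² = 162.56250
g_2 = m₄/m₂² − 3 = 1.92734 − 3 ≈ -1.073

-1.073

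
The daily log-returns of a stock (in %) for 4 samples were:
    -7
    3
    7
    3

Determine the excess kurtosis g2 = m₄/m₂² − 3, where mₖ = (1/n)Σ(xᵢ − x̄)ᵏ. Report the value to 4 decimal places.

x̄ = 1.5000
Σ(xᵢ − x̄)² = 107.0000 ⇒ m₂ = 26.75000
Σ(xᵢ − x̄)⁴ = 6145.2500 ⇒ m₄ = 1536.31250
m₂² = 715.56250
g2 = m₄/m₂² − 3 = 2.14700 − 3 ≈ -0.8530

-0.8530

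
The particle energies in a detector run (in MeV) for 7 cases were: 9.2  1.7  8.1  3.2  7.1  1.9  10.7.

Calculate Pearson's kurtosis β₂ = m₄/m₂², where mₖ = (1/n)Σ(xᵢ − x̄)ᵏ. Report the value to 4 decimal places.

x̄ = 5.9857
Σ(xᵢ − x̄)² = 81.0886 ⇒ m₂ = 11.58408
Σ(xᵢ − x̄)⁴ = 1298.4335 ⇒ m₄ = 185.49049
m₂² = 134.19095
β₂ = m₄/m₂² = 185.49049 / 134.19095 ≈ 1.3823

1.3823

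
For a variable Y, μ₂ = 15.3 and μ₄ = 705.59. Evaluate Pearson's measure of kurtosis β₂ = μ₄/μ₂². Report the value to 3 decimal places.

3.014

μ₂² = 15.3² = 234.09000
μ₄/μ₂² = 705.59 / 234.09000 = 3.01418
β₂ ≈ 3.014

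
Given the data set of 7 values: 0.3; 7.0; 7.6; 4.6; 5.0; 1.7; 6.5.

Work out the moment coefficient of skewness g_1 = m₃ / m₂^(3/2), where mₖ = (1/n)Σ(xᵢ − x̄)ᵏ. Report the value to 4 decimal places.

-0.5699

x̄ = (0.3 + 7.0 + 7.6 + 4.6 + 5.0 + 1.7 + 6.5) / 7 = 4.6714
deviations (xᵢ − x̄): -4.3714, 2.3286, 2.9286, -0.0714, 0.3286, -2.9714, 1.8286
Σ(xᵢ − x̄)² = 45.3943 ⇒ m₂ = 45.3943/7 = 6.48490
Σ(xᵢ − x̄)³ = -65.8789 ⇒ m₃ = -65.8789/7 = -9.41127
m₂^(3/2) = 6.48490^(1.5) = 16.51409
g_1 = m₃ / m₂^(3/2) = -9.41127 / 16.51409 ≈ -0.5699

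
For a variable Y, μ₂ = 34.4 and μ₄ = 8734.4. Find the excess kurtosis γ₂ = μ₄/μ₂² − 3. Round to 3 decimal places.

4.381

μ₂² = 34.4² = 1183.36000
μ₄/μ₂² = 8734.4 / 1183.36000 = 7.38102
γ₂ = 7.38102 − 3 ≈ 4.381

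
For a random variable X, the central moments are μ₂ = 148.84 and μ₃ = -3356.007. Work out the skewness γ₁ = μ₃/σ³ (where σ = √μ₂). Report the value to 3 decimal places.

σ = √μ₂ = √148.84 = 12.20000
σ³ = μ₂^(3/2) = 1815.84800
γ₁ = μ₃/σ³ = -3356.007 / 1815.84800 ≈ -1.848

-1.848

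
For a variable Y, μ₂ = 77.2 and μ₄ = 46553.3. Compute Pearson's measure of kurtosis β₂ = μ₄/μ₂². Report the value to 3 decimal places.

μ₂² = 77.2² = 5959.84000
μ₄/μ₂² = 46553.3 / 5959.84000 = 7.81117
β₂ ≈ 7.811

7.811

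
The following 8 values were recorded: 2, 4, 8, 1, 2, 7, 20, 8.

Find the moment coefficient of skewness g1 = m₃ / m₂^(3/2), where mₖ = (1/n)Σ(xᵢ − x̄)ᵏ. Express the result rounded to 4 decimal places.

x̄ = (2 + 4 + 8 + 1 + 2 + 7 + 20 + 8) / 8 = 6.5000
deviations (xᵢ − x̄): -4.5000, -2.5000, 1.5000, -5.5000, -4.5000, 0.5000, 13.5000, 1.5000
Σ(xᵢ − x̄)² = 264.0000 ⇒ m₂ = 264.0000/8 = 33.00000
Σ(xᵢ − x̄)³ = 2103.0000 ⇒ m₃ = 2103.0000/8 = 262.87500
m₂^(3/2) = 33.00000^(1.5) = 189.57057
g1 = m₃ / m₂^(3/2) = 262.87500 / 189.57057 ≈ 1.3867

1.3867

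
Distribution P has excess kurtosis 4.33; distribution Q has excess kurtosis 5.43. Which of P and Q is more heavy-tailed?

Q

Higher excess kurtosis ⇒ heavier tails relative to the normal distribution.
4.33 vs 5.43: the larger is 5.43, so Q has heavier tails.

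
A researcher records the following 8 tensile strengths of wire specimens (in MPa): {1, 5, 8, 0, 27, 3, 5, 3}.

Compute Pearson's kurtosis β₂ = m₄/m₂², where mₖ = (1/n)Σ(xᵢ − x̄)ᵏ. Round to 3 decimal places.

5.234

x̄ = 6.5000
Σ(xᵢ − x̄)² = 524.0000 ⇒ m₂ = 65.50000
Σ(xᵢ − x̄)⁴ = 179625.5000 ⇒ m₄ = 22453.18750
m₂² = 4290.25000
β₂ = m₄/m₂² = 22453.18750 / 4290.25000 ≈ 5.234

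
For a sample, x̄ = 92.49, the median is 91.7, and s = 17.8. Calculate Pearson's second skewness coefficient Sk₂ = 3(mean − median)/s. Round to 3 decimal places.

0.133

Sk₂ = 3(92.49 − 91.7) / 17.8 = 3 × 0.7900 / 17.8
    = 2.3700 / 17.8 ≈ 0.133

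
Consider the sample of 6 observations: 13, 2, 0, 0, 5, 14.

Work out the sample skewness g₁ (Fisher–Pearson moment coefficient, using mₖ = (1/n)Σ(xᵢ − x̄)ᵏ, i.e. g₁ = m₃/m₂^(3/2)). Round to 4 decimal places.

x̄ = (13 + 2 + 0 + 0 + 5 + 14) / 6 = 5.6667
deviations (xᵢ − x̄): 7.3333, -3.6667, -5.6667, -5.6667, -0.6667, 8.3333
Σ(xᵢ − x̄)² = 201.3333 ⇒ m₂ = 201.3333/6 = 33.55556
Σ(xᵢ − x̄)³ = 559.5556 ⇒ m₃ = 559.5556/6 = 93.25926
m₂^(3/2) = 33.55556^(1.5) = 194.37779
g₁ = m₃ / m₂^(3/2) = 93.25926 / 194.37779 ≈ 0.4798

0.4798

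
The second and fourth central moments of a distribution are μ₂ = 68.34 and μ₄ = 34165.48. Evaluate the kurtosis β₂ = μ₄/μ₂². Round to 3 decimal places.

7.315

μ₂² = 68.34² = 4670.35560
μ₄/μ₂² = 34165.48 / 4670.35560 = 7.31539
β₂ ≈ 7.315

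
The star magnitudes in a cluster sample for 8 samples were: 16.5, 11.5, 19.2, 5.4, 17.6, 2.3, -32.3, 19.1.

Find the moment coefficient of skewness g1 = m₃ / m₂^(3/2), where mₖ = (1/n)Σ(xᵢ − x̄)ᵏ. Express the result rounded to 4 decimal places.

-1.7120

x̄ = (16.5 + 11.5 + 19.2 + 5.4 + 17.6 + 2.3 - 32.3 + 19.1) / 8 = 7.4125
deviations (xᵢ − x̄): 9.0875, 4.0875, 11.7875, -2.0125, 10.1875, -5.1125, -39.7125, 11.6875
Σ(xᵢ − x̄)² = 2085.8887 ⇒ m₂ = 2085.8887/8 = 260.73609
Σ(xᵢ − x̄)³ = -57661.2998 ⇒ m₃ = -57661.2998/8 = -7207.66248
m₂^(3/2) = 260.73609^(1.5) = 4210.19036
g1 = m₃ / m₂^(3/2) = -7207.66248 / 4210.19036 ≈ -1.7120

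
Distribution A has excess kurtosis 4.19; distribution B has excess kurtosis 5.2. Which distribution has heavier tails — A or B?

Higher excess kurtosis ⇒ heavier tails relative to the normal distribution.
4.19 vs 5.2: the larger is 5.2, so B has heavier tails.

B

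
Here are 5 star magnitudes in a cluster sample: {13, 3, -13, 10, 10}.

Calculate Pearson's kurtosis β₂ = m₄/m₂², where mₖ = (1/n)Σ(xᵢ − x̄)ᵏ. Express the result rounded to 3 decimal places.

x̄ = 4.6000
Σ(xᵢ − x̄)² = 441.2000 ⇒ m₂ = 88.24000
Σ(xᵢ − x̄)⁴ = 102637.1360 ⇒ m₄ = 20527.42720
m₂² = 7786.29760
β₂ = m₄/m₂² = 20527.42720 / 7786.29760 ≈ 2.636

2.636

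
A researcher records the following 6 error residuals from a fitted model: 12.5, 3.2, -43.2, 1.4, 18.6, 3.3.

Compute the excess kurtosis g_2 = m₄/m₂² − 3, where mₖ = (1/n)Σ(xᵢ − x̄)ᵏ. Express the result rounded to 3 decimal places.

x̄ = -0.7000
Σ(xᵢ − x̄)² = 2388.6000 ⇒ m₂ = 398.10000
Σ(xᵢ − x̄)⁴ = 3432154.2324 ⇒ m₄ = 572025.70540
m₂² = 158483.61000
g_2 = m₄/m₂² − 3 = 3.60937 − 3 ≈ 0.609

0.609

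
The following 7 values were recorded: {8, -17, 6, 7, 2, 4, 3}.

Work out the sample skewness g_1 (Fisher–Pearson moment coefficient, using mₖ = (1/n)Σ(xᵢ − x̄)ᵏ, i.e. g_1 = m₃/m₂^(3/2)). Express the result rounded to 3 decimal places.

x̄ = (8 - 17 + 6 + 7 + 2 + 4 + 3) / 7 = 1.8571
deviations (xᵢ − x̄): 6.1429, -18.8571, 4.1429, 5.1429, 0.1429, 2.1429, 1.1429
Σ(xᵢ − x̄)² = 442.8571 ⇒ m₂ = 442.8571/7 = 63.26531
Σ(xᵢ − x̄)³ = -6255.1837 ⇒ m₃ = -6255.1837/7 = -893.59767
m₂^(3/2) = 63.26531^(1.5) = 503.20902
g_1 = m₃ / m₂^(3/2) = -893.59767 / 503.20902 ≈ -1.776

-1.776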